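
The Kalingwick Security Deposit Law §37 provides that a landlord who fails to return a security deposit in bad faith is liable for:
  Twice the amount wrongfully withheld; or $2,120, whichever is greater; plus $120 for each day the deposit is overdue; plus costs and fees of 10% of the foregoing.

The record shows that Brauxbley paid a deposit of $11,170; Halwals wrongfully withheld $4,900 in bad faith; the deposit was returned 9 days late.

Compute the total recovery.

$11,968

Doubled: 2 × $4,900 = $9,800
Minimum $2,120: $9,800 meets the minimum, no increase.
Late-return penalty: 9 × $120 = $1,080
Damages plus late penalty: $9,800 + $1,080 = $10,880
Costs and fees: 10% of $10,880 = $1,088
Total recovery: $10,880 + $1,088 = $11,968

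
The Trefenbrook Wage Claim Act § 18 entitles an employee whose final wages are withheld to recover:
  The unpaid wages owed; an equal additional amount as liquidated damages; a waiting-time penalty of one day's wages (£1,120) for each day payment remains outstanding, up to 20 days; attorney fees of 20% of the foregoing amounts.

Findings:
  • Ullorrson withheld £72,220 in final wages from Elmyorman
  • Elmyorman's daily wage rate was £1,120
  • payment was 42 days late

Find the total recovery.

Total award: £200,208

Liquidated damages (equal amount): £72,220
Penalty days: min(42, 20) = 20
Waiting-time penalty: 20 × £1,120 = £22,400
Subtotal: £72,220 + £72,220 + £22,400 = £166,840
Attorney fees: 20% of £166,840 = £33,368
Total award: £166,840 + £33,368 = £200,208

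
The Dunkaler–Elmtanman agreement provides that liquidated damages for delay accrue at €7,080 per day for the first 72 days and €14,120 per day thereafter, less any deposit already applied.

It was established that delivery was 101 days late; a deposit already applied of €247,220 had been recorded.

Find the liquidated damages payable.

€672,020

First 72 days: 72 × €7,080 = €509,760
Remaining days: (101 − 72) × €14,120 = €409,480
Accrued per-day damages: €509,760 + €409,480 = €919,240
Less deposit already applied: €919,240 − €247,220 = €672,020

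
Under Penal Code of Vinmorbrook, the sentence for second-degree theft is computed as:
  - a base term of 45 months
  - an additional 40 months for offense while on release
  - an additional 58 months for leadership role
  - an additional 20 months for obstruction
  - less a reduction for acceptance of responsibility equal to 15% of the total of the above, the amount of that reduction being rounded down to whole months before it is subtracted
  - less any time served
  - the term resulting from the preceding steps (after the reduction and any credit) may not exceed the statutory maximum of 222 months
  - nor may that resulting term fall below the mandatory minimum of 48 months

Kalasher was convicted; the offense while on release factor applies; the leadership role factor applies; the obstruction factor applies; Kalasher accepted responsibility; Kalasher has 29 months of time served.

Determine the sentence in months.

Offense while on release enhancement: +40 months
Leadership role enhancement: +58 months
Obstruction enhancement: +20 months
Adjusted term: 45 months + 40 months + 58 months + 20 months = 163 months
Acceptance of responsibility reduction: 15% of 163 months = 24 months (rounded down)
After reduction: 163 − 24 = 139 months
Less time served: 139 months − 29 months = 110 months
Cap at 222 months: 110 months is within the cap, no reduction.
Minimum 48 months: 110 months meets the minimum, no increase.

110 months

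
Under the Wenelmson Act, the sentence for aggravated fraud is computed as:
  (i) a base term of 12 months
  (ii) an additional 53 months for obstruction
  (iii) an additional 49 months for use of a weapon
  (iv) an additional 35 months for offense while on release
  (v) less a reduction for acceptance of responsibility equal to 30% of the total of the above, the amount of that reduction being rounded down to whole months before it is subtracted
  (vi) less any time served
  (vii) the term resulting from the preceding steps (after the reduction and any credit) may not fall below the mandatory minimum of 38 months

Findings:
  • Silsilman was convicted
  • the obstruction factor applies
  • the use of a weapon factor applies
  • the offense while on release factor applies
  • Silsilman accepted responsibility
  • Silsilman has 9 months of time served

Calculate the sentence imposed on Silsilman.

Obstruction enhancement: +53 months
Use of a weapon enhancement: +49 months
Offense while on release enhancement: +35 months
Adjusted term: 12 months + 53 months + 49 months + 35 months = 149 months
Acceptance of responsibility reduction: 30% of 149 months = 44 months (rounded down)
After reduction: 149 − 44 = 105 months
Less time served: 105 months − 9 months = 96 months
Minimum 38 months: 96 months meets the minimum, no increase.

96 months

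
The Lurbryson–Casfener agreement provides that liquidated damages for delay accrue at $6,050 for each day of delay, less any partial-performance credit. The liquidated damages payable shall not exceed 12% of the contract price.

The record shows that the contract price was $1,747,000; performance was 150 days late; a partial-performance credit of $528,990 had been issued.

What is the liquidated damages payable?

Per-day damages: 150 × $6,050 = $907,500
Less partial-performance credit: $907,500 − $528,990 = $378,510
Cap: 12% of $1,747,000 = $209,640
Cap at $209,640: $378,510 exceeds the cap → $209,640

$209,640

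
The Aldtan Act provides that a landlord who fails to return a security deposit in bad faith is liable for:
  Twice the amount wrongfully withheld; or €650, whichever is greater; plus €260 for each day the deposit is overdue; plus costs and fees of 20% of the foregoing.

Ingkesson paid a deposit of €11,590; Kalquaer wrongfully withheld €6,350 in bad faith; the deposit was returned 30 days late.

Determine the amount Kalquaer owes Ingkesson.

€24,600

Doubled: 2 × €6,350 = €12,700
Minimum €650: €12,700 meets the minimum, no increase.
Late-return penalty: 30 × €260 = €7,800
Damages plus late penalty: €12,700 + €7,800 = €20,500
Costs and fees: 20% of €20,500 = €4,100
Total recovery: €20,500 + €4,100 = €24,600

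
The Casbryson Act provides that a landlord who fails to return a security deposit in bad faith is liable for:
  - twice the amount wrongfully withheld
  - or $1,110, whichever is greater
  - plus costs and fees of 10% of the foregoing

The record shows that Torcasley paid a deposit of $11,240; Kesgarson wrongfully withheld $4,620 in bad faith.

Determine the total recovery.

Recovery: $10,164

Doubled: 2 × $4,620 = $9,240
Minimum $1,110: $9,240 meets the minimum, no increase.
Costs and fees: 10% of $9,240 = $924
Total recovery: $9,240 + $924 = $10,164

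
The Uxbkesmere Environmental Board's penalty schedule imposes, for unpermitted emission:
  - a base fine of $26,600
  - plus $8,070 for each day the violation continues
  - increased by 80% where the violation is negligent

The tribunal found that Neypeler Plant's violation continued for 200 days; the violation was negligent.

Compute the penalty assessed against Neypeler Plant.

$2,953,080

Per-day component: 200 × $8,070 = $1,614,000
Base plus per-day: $26,600 + $1,614,000 = $1,640,600
Enhancement: 80% of $1,640,600 = $1,312,480
Enhanced fine: $1,640,600 + $1,312,480 = $2,953,080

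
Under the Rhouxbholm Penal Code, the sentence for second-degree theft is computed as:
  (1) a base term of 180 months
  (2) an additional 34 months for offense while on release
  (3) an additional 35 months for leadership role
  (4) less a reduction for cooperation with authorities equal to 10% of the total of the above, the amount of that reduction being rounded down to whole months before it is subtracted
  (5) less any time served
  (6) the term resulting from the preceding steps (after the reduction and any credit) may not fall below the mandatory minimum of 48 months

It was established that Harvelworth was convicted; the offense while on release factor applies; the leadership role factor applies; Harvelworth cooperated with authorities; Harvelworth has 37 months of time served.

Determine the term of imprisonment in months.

Offense while on release enhancement: +34 months
Leadership role enhancement: +35 months
Adjusted term: 180 months + 34 months + 35 months = 249 months
Cooperation with authorities reduction: 10% of 249 months = 24 months (rounded down)
After reduction: 249 − 24 = 225 months
Less time served: 225 months − 37 months = 188 months
Minimum 48 months: 188 months meets the minimum, no increase.

188 months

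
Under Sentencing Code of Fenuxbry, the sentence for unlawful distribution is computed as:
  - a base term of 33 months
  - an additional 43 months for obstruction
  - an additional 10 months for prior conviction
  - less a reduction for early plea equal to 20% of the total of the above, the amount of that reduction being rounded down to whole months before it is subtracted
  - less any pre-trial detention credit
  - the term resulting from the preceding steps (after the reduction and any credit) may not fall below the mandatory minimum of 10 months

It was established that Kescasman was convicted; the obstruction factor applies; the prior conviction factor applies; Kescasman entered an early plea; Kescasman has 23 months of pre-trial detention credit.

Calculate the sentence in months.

46 months

Obstruction enhancement: +43 months
Prior conviction enhancement: +10 months
Adjusted term: 33 months + 43 months + 10 months = 86 months
Early plea reduction: 20% of 86 months = 17 months (rounded down)
After reduction: 86 − 17 = 69 months
Less pre-trial detention credit: 69 months − 23 months = 46 months
Minimum 10 months: 46 months meets the minimum, no increase.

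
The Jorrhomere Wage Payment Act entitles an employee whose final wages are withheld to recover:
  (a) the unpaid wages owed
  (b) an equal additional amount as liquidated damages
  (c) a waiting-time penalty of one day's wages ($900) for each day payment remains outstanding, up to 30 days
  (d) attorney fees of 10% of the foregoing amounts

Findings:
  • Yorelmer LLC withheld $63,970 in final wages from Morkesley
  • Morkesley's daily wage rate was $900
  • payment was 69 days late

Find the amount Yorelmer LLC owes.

Total award: $170,434

Liquidated damages (equal amount): $63,970
Penalty days: min(69, 30) = 30
Waiting-time penalty: 30 × $900 = $27,000
Subtotal: $63,970 + $63,970 + $27,000 = $154,940
Attorney fees: 10% of $154,940 = $15,494
Total award: $154,940 + $15,494 = $170,434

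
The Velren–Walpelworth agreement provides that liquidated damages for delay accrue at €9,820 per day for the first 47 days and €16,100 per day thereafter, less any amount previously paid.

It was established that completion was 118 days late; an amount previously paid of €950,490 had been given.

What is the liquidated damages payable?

First 47 days: 47 × €9,820 = €461,540
Remaining days: (118 − 47) × €16,100 = €1,143,100
Accrued per-day damages: €461,540 + €1,143,100 = €1,604,640
Less amount previously paid: €1,604,640 − €950,490 = €654,150

€654,150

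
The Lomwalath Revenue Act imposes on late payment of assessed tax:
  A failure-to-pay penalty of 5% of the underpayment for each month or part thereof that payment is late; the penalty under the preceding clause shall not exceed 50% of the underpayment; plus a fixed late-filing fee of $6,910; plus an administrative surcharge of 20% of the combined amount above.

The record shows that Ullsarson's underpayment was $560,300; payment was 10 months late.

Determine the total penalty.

Accrued rate: 5% × 10 = 50%, capped at 50% → 50%
Failure-to-pay penalty: 50% of $560,300 = $280,150
Penalty before surcharge: $280,150 + $6,910 = $287,060
Administrative surcharge: 20% of $287,060 = $57,412
Total penalty: $287,060 + $57,412 = $344,472

$344,472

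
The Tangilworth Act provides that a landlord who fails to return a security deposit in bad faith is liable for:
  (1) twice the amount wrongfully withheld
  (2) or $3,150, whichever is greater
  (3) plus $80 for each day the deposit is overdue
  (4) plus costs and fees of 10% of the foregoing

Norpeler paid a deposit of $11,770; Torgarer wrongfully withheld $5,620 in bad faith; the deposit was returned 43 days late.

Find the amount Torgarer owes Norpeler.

$16,148

Doubled: 2 × $5,620 = $11,240
Minimum $3,150: $11,240 meets the minimum, no increase.
Late-return penalty: 43 × $80 = $3,440
Damages plus late penalty: $11,240 + $3,440 = $14,680
Costs and fees: 10% of $14,680 = $1,468
Total recovery: $14,680 + $1,468 = $16,148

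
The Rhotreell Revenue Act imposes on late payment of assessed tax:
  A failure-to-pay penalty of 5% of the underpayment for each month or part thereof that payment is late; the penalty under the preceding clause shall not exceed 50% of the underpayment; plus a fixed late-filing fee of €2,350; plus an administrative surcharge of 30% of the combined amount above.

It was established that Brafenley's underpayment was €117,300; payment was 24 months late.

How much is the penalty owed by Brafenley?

Penalty: €79,300

Accrued rate: 5% × 24 = 120%, capped at 50% → 50%
Failure-to-pay penalty: 50% of €117,300 = €58,650
Penalty before surcharge: €58,650 + €2,350 = €61,000
Administrative surcharge: 30% of €61,000 = €18,300
Total penalty: €61,000 + €18,300 = €79,300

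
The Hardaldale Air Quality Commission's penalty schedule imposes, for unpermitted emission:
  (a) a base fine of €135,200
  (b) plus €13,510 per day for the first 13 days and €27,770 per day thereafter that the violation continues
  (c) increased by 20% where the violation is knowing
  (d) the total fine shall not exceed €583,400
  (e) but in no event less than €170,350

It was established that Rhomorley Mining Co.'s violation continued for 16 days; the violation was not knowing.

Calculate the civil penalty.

€394,140

First 13 days: 13 × €13,510 = €175,630
Remaining days: (16 − 13) × €27,770 = €83,310
Per-day component: €175,630 + €83,310 = €258,940
Base plus per-day: €135,200 + €258,940 = €394,140
The violation was not knowing: no 20% increase.
Cap at €583,400: €394,140 is within the cap, no reduction.
Minimum €170,350: €394,140 meets the minimum, no increase.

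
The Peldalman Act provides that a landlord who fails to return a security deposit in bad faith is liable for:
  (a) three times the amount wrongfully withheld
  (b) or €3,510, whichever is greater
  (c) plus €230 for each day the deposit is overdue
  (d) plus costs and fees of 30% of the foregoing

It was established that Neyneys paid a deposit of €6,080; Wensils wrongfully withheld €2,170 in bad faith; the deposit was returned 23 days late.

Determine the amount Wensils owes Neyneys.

Trebled: 3 × €2,170 = €6,510
Minimum €3,510: €6,510 meets the minimum, no increase.
Late-return penalty: 23 × €230 = €5,290
Damages plus late penalty: €6,510 + €5,290 = €11,800
Costs and fees: 30% of €11,800 = €3,540
Total recovery: €11,800 + €3,540 = €15,340

€15,340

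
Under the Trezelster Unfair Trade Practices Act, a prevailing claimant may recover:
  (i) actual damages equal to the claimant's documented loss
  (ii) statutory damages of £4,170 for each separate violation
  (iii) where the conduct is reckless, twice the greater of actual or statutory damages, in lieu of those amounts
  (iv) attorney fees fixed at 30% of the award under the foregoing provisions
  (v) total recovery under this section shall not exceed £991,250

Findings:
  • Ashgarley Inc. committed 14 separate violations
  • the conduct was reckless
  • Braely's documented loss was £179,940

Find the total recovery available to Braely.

£467,844

Statutory damages: 14 × £4,170 = £58,380
Greater of actual damages (£179,940) or statutory damages (£58,380): £179,940
Doubled: 2 × £179,940 = £359,880
Attorney fees: 30% of £359,880 = £107,964
Total before cap: £359,880 + £107,964 = £467,844
Cap at £991,250: £467,844 is within the cap, no reduction.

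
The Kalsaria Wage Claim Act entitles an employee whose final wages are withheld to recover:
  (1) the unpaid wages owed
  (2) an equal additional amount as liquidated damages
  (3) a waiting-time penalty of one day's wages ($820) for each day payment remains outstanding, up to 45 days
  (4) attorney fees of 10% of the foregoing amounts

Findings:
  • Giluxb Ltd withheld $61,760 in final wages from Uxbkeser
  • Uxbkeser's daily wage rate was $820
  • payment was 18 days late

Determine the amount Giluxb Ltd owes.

Liquidated damages (equal amount): $61,760
Penalty days: min(18, 45) = 18
Waiting-time penalty: 18 × $820 = $14,760
Subtotal: $61,760 + $61,760 + $14,760 = $138,280
Attorney fees: 10% of $138,280 = $13,828
Total award: $138,280 + $13,828 = $152,108

$152,108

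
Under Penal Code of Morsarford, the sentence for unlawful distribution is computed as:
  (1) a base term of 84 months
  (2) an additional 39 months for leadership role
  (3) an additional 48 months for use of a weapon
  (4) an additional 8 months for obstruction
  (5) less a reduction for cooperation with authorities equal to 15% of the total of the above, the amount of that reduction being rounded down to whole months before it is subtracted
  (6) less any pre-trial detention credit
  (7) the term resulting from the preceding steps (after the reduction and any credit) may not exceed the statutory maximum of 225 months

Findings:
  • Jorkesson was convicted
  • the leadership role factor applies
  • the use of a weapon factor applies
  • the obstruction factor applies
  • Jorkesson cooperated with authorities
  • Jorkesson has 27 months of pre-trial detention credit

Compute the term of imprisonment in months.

Leadership role enhancement: +39 months
Use of a weapon enhancement: +48 months
Obstruction enhancement: +8 months
Adjusted term: 84 months + 39 months + 48 months + 8 months = 179 months
Cooperation with authorities reduction: 15% of 179 months = 26 months (rounded down)
After reduction: 179 − 26 = 153 months
Less pre-trial detention credit: 153 months − 27 months = 126 months
Cap at 225 months: 126 months is within the cap, no reduction.

126 months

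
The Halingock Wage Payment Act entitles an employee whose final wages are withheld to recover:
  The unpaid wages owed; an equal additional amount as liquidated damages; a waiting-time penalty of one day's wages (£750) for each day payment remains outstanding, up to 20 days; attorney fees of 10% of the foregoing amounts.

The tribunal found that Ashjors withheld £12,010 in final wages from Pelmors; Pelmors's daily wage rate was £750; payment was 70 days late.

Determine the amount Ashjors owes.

Liquidated damages (equal amount): £12,010
Penalty days: min(70, 20) = 20
Waiting-time penalty: 20 × £750 = £15,000
Subtotal: £12,010 + £12,010 + £15,000 = £39,020
Attorney fees: 10% of £39,020 = £3,902
Total award: £39,020 + £3,902 = £42,922

£42,922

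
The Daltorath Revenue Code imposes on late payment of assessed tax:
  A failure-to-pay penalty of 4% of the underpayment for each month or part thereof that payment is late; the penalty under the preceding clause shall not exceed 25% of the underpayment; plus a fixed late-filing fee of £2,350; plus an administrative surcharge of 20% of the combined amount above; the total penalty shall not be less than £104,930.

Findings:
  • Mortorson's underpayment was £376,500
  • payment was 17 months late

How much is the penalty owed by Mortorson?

Penalty: £115,770

Accrued rate: 4% × 17 = 68%, capped at 25% → 25%
Failure-to-pay penalty: 25% of £376,500 = £94,125
Penalty before surcharge: £94,125 + £2,350 = £96,475
Administrative surcharge: 20% of £96,475 = £19,295
Total penalty: £96,475 + £19,295 = £115,770
Minimum £104,930: £115,770 meets the minimum, no increase.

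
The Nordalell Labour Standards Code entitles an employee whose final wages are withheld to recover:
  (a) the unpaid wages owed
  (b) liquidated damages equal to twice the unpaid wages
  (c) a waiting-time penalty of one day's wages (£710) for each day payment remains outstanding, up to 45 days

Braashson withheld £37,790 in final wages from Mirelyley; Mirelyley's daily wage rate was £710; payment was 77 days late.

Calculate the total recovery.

£145,320

Doubled: 2 × £37,790 = £75,580
Penalty days: min(77, 45) = 45
Waiting-time penalty: 45 × £710 = £31,950
Total award: £37,790 + £75,580 + £31,950 = £145,320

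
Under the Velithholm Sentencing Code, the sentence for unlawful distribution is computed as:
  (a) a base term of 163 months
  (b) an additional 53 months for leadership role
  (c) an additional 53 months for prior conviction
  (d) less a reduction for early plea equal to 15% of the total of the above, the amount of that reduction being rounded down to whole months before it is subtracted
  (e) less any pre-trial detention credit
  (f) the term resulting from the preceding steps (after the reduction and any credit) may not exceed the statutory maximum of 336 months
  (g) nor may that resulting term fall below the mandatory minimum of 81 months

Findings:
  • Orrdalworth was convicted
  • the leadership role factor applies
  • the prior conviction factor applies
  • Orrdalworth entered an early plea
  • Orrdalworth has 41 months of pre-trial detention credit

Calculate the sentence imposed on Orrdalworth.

188 months

Leadership role enhancement: +53 months
Prior conviction enhancement: +53 months
Adjusted term: 163 months + 53 months + 53 months = 269 months
Early plea reduction: 15% of 269 months = 40 months (rounded down)
After reduction: 269 − 40 = 229 months
Less pre-trial detention credit: 229 months − 41 months = 188 months
Cap at 336 months: 188 months is within the cap, no reduction.
Minimum 81 months: 188 months meets the minimum, no increase.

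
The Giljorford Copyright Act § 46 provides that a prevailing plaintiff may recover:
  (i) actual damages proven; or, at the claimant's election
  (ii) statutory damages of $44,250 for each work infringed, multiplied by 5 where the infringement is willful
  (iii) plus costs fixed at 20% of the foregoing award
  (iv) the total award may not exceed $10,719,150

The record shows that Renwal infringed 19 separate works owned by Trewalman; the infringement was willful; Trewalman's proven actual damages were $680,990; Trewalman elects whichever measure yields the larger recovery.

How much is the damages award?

Statutory damages: 19 × $44,250 = $840,750
Multiplied by 5: 5 × $840,750 = $4,203,750
Greater of actual damages ($680,990) or enhanced statutory damages ($4,203,750): $4,203,750
Costs: 20% of $4,203,750 = $840,750
Award plus costs: $4,203,750 + $840,750 = $5,044,500
Cap at $10,719,150: $5,044,500 is within the cap, no reduction.

Award: $5,044,500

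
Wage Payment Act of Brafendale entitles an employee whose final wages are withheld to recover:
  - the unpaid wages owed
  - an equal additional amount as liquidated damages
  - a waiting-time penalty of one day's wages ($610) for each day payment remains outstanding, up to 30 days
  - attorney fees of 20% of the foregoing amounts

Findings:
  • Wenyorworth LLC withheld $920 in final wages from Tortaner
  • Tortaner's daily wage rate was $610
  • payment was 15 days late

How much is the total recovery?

Liquidated damages (equal amount): $920
Penalty days: min(15, 30) = 15
Waiting-time penalty: 15 × $610 = $9,150
Subtotal: $920 + $920 + $9,150 = $10,990
Attorney fees: 20% of $10,990 = $2,198
Total award: $10,990 + $2,198 = $13,188

Total award: $13,188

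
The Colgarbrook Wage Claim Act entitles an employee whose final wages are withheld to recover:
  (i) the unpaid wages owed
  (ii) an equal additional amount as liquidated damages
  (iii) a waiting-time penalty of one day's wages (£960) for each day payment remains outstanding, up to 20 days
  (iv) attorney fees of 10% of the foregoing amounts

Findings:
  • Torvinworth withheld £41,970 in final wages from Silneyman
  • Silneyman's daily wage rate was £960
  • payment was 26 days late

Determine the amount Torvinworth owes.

Liquidated damages (equal amount): £41,970
Penalty days: min(26, 20) = 20
Waiting-time penalty: 20 × £960 = £19,200
Subtotal: £41,970 + £41,970 + £19,200 = £103,140
Attorney fees: 10% of £103,140 = £10,314
Total award: £103,140 + £10,314 = £113,454

£113,454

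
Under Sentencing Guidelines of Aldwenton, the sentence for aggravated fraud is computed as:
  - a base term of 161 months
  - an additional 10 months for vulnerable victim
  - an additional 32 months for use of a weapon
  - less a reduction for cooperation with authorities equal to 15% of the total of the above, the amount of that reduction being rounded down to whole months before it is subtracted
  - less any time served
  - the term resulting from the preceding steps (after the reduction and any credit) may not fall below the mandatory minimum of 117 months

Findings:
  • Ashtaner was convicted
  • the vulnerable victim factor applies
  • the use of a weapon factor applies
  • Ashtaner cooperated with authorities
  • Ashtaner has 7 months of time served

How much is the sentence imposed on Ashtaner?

166 months

Vulnerable victim enhancement: +10 months
Use of a weapon enhancement: +32 months
Adjusted term: 161 months + 10 months + 32 months = 203 months
Cooperation with authorities reduction: 15% of 203 months = 30 months (rounded down)
After reduction: 203 − 30 = 173 months
Less time served: 173 months − 7 months = 166 months
Minimum 117 months: 166 months meets the minimum, no increase.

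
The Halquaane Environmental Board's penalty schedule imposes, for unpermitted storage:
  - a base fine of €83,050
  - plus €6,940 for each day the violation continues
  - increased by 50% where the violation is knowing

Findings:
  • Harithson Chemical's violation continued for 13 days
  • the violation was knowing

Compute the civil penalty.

€259,905

Per-day component: 13 × €6,940 = €90,220
Base plus per-day: €83,050 + €90,220 = €173,270
Enhancement: 50% of €173,270 = €86,635
Enhanced fine: €173,270 + €86,635 = €259,905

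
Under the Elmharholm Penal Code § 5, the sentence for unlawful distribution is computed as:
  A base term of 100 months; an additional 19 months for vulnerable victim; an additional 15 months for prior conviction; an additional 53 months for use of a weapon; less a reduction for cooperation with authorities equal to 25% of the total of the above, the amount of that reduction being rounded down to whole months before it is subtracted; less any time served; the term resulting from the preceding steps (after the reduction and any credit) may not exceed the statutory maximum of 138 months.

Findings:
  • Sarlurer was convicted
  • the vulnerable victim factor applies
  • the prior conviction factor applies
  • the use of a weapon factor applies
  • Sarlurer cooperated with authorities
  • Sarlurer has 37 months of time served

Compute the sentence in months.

104 months

Vulnerable victim enhancement: +19 months
Prior conviction enhancement: +15 months
Use of a weapon enhancement: +53 months
Adjusted term: 100 months + 19 months + 15 months + 53 months = 187 months
Cooperation with authorities reduction: 25% of 187 months = 46 months (rounded down)
After reduction: 187 − 46 = 141 months
Less time served: 141 months − 37 months = 104 months
Cap at 138 months: 104 months is within the cap, no reduction.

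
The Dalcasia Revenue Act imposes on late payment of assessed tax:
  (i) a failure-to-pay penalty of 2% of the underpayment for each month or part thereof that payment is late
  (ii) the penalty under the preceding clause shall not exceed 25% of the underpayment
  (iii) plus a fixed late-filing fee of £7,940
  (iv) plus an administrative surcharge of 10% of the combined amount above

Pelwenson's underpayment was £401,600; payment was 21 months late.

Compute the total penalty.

Accrued rate: 2% × 21 = 42%, capped at 25% → 25%
Failure-to-pay penalty: 25% of £401,600 = £100,400
Penalty before surcharge: £100,400 + £7,940 = £108,340
Administrative surcharge: 10% of £108,340 = £10,834
Total penalty: £108,340 + £10,834 = £119,174

£119,174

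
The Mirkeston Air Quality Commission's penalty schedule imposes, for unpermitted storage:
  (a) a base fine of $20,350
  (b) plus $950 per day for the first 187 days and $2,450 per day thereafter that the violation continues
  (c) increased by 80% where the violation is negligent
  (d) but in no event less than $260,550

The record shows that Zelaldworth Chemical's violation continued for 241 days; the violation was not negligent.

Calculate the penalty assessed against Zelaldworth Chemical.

First 187 days: 187 × $950 = $177,650
Remaining days: (241 − 187) × $2,450 = $132,300
Per-day component: $177,650 + $132,300 = $309,950
Base plus per-day: $20,350 + $309,950 = $330,300
The violation was not negligent: no 80% increase.
Minimum $260,550: $330,300 meets the minimum, no increase.

$330,300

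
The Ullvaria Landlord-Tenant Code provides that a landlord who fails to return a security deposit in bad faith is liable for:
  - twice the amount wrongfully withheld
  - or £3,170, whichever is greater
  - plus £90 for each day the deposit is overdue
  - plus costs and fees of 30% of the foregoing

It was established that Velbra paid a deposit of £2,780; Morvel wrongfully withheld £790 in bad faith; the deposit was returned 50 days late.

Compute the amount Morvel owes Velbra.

£9,971

Doubled: 2 × £790 = £1,580
Minimum £3,170: £1,580 is below the minimum → £3,170
Late-return penalty: 50 × £90 = £4,500
Damages plus late penalty: £3,170 + £4,500 = £7,670
Costs and fees: 30% of £7,670 = £2,301
Total recovery: £7,670 + £2,301 = £9,971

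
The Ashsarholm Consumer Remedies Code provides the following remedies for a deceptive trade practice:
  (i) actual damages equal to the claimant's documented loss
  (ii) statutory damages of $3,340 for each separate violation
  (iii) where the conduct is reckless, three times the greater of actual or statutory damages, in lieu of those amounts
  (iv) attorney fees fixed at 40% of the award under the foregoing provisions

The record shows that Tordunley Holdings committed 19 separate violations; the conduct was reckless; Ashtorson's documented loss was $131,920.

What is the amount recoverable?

$554,064

Statutory damages: 19 × $3,340 = $63,460
Greater of actual damages ($131,920) or statutory damages ($63,460): $131,920
Trebled: 3 × $131,920 = $395,760
Attorney fees: 40% of $395,760 = $158,304
Total recovery: $395,760 + $158,304 = $554,064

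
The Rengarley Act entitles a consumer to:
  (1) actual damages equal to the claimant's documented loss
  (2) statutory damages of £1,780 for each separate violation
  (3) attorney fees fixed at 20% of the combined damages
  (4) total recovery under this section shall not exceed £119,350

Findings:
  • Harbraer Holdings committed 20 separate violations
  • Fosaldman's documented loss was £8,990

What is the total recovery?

£53,508

Statutory damages: 20 × £1,780 = £35,600
Combined damages: £8,990 + £35,600 = £44,590
Attorney fees: 20% of £44,590 = £8,918
Total before cap: £44,590 + £8,918 = £53,508
Cap at £119,350: £53,508 is within the cap, no reduction.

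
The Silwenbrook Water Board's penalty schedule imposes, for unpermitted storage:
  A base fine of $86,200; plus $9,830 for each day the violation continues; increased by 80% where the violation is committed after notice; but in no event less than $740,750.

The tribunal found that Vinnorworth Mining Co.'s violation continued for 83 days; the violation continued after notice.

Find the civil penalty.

Per-day component: 83 × $9,830 = $815,890
Base plus per-day: $86,200 + $815,890 = $902,090
Enhancement: 80% of $902,090 = $721,672
Enhanced fine: $902,090 + $721,672 = $1,623,762
Minimum $740,750: $1,623,762 meets the minimum, no increase.

$1,623,762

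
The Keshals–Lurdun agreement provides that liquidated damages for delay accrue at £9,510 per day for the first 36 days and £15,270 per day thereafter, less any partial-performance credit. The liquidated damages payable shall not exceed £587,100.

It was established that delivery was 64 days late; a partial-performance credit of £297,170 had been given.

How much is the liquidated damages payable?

First 36 days: 36 × £9,510 = £342,360
Remaining days: (64 − 36) × £15,270 = £427,560
Accrued per-day damages: £342,360 + £427,560 = £769,920
Less partial-performance credit: £769,920 − £297,170 = £472,750
Cap at £587,100: £472,750 is within the cap, no reduction.

Liquidated damages: £472,750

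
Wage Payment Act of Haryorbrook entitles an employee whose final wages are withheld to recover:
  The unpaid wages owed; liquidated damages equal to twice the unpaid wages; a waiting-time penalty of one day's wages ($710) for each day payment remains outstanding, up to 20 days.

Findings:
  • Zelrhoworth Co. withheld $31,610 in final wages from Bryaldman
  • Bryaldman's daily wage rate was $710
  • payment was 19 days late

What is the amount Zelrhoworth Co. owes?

Doubled: 2 × $31,610 = $63,220
Penalty days: min(19, 20) = 19
Waiting-time penalty: 19 × $710 = $13,490
Total award: $31,610 + $63,220 + $13,490 = $108,320

$108,320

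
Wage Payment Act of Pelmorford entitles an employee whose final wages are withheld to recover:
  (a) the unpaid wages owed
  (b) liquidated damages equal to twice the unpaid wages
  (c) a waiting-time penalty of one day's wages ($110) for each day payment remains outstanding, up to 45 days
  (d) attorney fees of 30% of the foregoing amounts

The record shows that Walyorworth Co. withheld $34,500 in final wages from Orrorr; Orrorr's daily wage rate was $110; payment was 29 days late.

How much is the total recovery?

$138,697

Doubled: 2 × $34,500 = $69,000
Penalty days: min(29, 45) = 29
Waiting-time penalty: 29 × $110 = $3,190
Subtotal: $34,500 + $69,000 + $3,190 = $106,690
Attorney fees: 30% of $106,690 = $32,007
Total award: $106,690 + $32,007 = $138,697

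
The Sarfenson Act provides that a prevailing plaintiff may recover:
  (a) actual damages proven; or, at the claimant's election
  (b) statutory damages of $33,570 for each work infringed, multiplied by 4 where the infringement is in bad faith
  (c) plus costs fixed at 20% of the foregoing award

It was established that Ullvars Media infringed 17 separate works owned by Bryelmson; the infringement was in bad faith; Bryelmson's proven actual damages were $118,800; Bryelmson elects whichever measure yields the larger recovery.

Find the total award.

Statutory damages: 17 × $33,570 = $570,690
Multiplied by 4: 4 × $570,690 = $2,282,760
Greater of actual damages ($118,800) or enhanced statutory damages ($2,282,760): $2,282,760
Costs: 20% of $2,282,760 = $456,552
Award plus costs: $2,282,760 + $456,552 = $2,739,312

$2,739,312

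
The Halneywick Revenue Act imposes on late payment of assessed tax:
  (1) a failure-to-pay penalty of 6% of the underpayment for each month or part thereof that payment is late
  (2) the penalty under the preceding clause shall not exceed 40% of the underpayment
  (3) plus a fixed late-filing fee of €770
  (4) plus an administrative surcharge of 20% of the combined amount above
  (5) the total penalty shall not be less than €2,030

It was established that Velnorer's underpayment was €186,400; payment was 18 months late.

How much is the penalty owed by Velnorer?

Accrued rate: 6% × 18 = 108%, capped at 40% → 40%
Failure-to-pay penalty: 40% of €186,400 = €74,560
Penalty before surcharge: €74,560 + €770 = €75,330
Administrative surcharge: 20% of €75,330 = €15,066
Total penalty: €75,330 + €15,066 = €90,396
Minimum €2,030: €90,396 meets the minimum, no increase.

€90,396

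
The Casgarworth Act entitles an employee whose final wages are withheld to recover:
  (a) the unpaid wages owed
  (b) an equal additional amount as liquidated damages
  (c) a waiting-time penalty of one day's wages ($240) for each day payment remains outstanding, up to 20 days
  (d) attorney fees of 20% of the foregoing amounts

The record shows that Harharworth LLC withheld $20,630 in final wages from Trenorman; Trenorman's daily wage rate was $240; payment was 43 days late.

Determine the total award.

$55,272

Liquidated damages (equal amount): $20,630
Penalty days: min(43, 20) = 20
Waiting-time penalty: 20 × $240 = $4,800
Subtotal: $20,630 + $20,630 + $4,800 = $46,060
Attorney fees: 20% of $46,060 = $9,212
Total award: $46,060 + $9,212 = $55,272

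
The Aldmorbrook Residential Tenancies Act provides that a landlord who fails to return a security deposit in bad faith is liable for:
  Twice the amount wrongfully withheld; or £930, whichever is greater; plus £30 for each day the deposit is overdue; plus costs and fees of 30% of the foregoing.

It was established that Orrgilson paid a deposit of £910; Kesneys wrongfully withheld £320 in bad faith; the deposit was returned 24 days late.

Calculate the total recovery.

Doubled: 2 × £320 = £640
Minimum £930: £640 is below the minimum → £930
Late-return penalty: 24 × £30 = £720
Damages plus late penalty: £930 + £720 = £1,650
Costs and fees: 30% of £1,650 = £495
Total recovery: £1,650 + £495 = £2,145

Recovery: £2,145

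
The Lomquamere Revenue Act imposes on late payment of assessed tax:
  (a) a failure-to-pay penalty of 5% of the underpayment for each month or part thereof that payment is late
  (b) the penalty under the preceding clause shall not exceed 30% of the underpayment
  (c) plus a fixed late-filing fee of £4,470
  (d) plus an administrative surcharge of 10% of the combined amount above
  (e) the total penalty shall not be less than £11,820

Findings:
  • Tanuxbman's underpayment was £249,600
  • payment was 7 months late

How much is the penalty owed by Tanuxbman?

Accrued rate: 5% × 7 = 35%, capped at 30% → 30%
Failure-to-pay penalty: 30% of £249,600 = £74,880
Penalty before surcharge: £74,880 + £4,470 = £79,350
Administrative surcharge: 10% of £79,350 = £7,935
Total penalty: £79,350 + £7,935 = £87,285
Minimum £11,820: £87,285 meets the minimum, no increase.

£87,285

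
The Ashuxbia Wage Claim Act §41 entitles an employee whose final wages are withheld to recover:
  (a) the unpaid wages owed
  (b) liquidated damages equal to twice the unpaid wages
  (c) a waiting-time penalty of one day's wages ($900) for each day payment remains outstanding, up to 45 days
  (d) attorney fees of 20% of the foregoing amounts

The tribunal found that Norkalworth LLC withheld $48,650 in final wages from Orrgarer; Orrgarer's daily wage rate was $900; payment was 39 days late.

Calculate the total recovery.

$217,260

Doubled: 2 × $48,650 = $97,300
Penalty days: min(39, 45) = 39
Waiting-time penalty: 39 × $900 = $35,100
Subtotal: $48,650 + $97,300 + $35,100 = $181,050
Attorney fees: 20% of $181,050 = $36,210
Total award: $181,050 + $36,210 = $217,260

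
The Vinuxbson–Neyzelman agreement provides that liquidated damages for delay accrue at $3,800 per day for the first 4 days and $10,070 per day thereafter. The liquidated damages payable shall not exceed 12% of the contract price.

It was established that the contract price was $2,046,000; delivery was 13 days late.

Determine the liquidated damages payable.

First 4 days: 4 × $3,800 = $15,200
Remaining days: (13 − 4) × $10,070 = $90,630
Accrued per-day damages: $15,200 + $90,630 = $105,830
Cap: 12% of $2,046,000 = $245,520
Cap at $245,520: $105,830 is within the cap, no reduction.

$105,830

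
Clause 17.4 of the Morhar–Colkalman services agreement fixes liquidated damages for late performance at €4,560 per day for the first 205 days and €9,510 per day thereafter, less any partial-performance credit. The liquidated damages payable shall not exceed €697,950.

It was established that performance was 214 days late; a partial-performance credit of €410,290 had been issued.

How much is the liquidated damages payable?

€610,100

First 205 days: 205 × €4,560 = €934,800
Remaining days: (214 − 205) × €9,510 = €85,590
Accrued per-day damages: €934,800 + €85,590 = €1,020,390
Less partial-performance credit: €1,020,390 − €410,290 = €610,100
Cap at €697,950: €610,100 is within the cap, no reduction.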